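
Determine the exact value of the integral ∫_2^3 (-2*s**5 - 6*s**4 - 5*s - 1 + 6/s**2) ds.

By the power rule, an antiderivative is F(s) = -s**6/3 - 6*s**5/5 - 5*s**2/2 - s - 6/s.
Then F(3) - F(2) = (-5621/10) - (-1121/15) = -14621/30.

-14621/30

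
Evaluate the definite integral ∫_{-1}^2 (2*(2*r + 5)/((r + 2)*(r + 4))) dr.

log(32)

Factor the denominator: r**2 + 6*r + 8 = (r + 4)(r + 2).
Partial fractions: 2*(2*r + 5)/((r + 2)*(r + 4)) = 3/(r + 4) + 1/(r + 2).
An antiderivative is F(r) = log(r + 2) + 3*log(r + 4).
Then F(2) - F(-1) = (3*log(3) + 5*log(2)) - (log(27)) = log(32).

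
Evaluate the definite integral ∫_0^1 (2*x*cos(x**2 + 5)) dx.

sin(6) - sin(5)

Let u = x**2 + 5, so du = 2*x dx. When x = 0, u = 5; when x = 1, u = 6.
The integral becomes ∫ cos(u) du from 5 to 6, with antiderivative sin(u).
Back in x: F(x) = sin(x**2 + 5).
Then F(1) - F(0) = (sin(6)) - (sin(5)) = sin(6) - sin(5).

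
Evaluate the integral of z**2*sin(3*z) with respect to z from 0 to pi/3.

Integrate by parts twice (u = z^2, dv = sin(3*z) dz).
An antiderivative is F(z) = -z**2*cos(3*z)/3 + 2*z*sin(3*z)/9 + 2*cos(3*z)/27.
Then F(pi/3) - F(0) = (-2/27 + pi**2/27) - (2/27) = -4/27 + pi**2/27.

-4/27 + pi**2/27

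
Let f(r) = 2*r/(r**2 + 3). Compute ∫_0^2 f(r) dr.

Let u = r**2 + 3, so du = 2*r dr. When r = 0, u = 3; when r = 2, u = 7.
The integral becomes ∫ 1/u du from 3 to 7, with antiderivative log(u).
Back in r: F(r) = log(r**2 + 3).
Then F(2) - F(0) = (log(7)) - (log(3)) = log(7/3).

log(7/3)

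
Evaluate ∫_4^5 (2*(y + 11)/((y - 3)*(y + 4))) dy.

Factor the denominator: y**2 + y - 12 = (y + 4)(y - 3).
Partial fractions: 2*(y + 11)/((y - 3)*(y + 4)) = -2/(y + 4) + 4/(y - 3).
An antiderivative is F(y) = 4*log(y - 3) - 2*log(y + 4).
Then F(5) - F(4) = (log(16/81)) - (-log(64)) = -4*log(3) + 10*log(2).

-4*log(3) + 10*log(2)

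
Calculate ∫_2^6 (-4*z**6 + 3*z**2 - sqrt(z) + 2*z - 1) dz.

-1117580/7 - 4*sqrt(6) + 4*sqrt(2)/3

By the power rule, an antiderivative is F(z) = -4*z**7/7 - 2*z**(3/2)/3 + z**3 + z**2 - z.
Then F(6) - F(2) = (-1118022/7 - 4*sqrt(6)) - (-442/7 - 4*sqrt(2)/3) = -1117580/7 - 4*sqrt(6) + 4*sqrt(2)/3.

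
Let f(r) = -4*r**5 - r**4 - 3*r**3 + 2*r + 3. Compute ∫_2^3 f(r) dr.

By the power rule, an antiderivative is F(r) = -2*r**6/3 - r**5/5 - 3*r**4/4 + r**2 + 3*r.
Then F(3) - F(2) = (-11547/20) - (-766/15) = -31577/60.

-31577/60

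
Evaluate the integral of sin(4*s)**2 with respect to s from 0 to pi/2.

pi/4

Use the identity sin^2(4*s) = (1 - cos(8*s))/2.
An antiderivative is F(s) = s/2 - sin(8*s)/16.
Then F(pi/2) - F(0) = (pi/4) - (0) = pi/4.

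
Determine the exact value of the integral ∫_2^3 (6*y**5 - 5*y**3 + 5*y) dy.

By the power rule, an antiderivative is F(y) = y**6 - 5*y**4/4 + 5*y**2/2.
Then F(3) - F(2) = (2601/4) - (54) = 2385/4.

2385/4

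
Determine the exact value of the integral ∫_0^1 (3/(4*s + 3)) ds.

-3*log(3)/4 + 3*log(7)/4

An antiderivative is F(s) = 3*log(4*s + 3)/4.
Then F(1) - F(0) = (3*log(7)/4) - (3*log(3)/4) = -3*log(3)/4 + 3*log(7)/4.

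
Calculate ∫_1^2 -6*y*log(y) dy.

Integrate by parts once (u = ln y, dv = -6*y dy).
An antiderivative is F(y) = -3*y**2*(2*log(y) - 1)/2.
Then F(2) - F(1) = (6 - 12*log(2)) - (3/2) = 9/2 - 12*log(2).

9/2 - 12*log(2)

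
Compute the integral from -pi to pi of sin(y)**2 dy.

pi

Use the identity sin^2(y) = (1 - cos(2*y))/2.
An antiderivative is F(y) = y/2 - sin(2*y)/4.
Then F(pi) - F(-pi) = (pi/2) - (-pi/2) = pi.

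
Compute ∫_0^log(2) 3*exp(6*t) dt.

63/2

Let u = exp(t), so du = exp(t) dt. When t = 0, u = 1; when t = log(2), u = 2.
The integral becomes 3·∫ u**5 du from 1 to 2, with antiderivative u**6/2.
Back in t: F(t) = exp(6*t)/2.
Then F(log(2)) - F(0) = (32) - (1/2) = 63/2.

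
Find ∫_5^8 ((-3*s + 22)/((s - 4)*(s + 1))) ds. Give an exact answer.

Factor the denominator: s**2 - 3*s - 4 = (s + 1)(s - 4).
Partial fractions: (-3*s + 22)/((s - 4)*(s + 1)) = -5/(s + 1) + 2/(s - 4).
An antiderivative is F(s) = 2*log(s - 4) - 5*log(s + 1).
Then F(8) - F(5) = (-10*log(3) + 4*log(2)) - (-5*log(3) - 5*log(2)) = -5*log(3) + 9*log(2).

-5*log(3) + 9*log(2)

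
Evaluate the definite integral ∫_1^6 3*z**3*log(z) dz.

Integrate by parts once (u = ln z, dv = 3*z**3 dz).
An antiderivative is F(z) = 3*z**4*(4*log(z) - 1)/16.
Then F(6) - F(1) = (-243 + 972*log(2) + 972*log(3)) - (-3/16) = -3885/16 + 972*log(2) + 972*log(3).

-3885/16 + 972*log(2) + 972*log(3)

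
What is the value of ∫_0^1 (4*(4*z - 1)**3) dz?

Let u = 4*z - 1, so du = 4 dz. When z = 0, u = -1; when z = 1, u = 3.
The integral becomes ∫ u**3 du from -1 to 3, with antiderivative u**4/4.
Back in z: F(z) = (4*z - 1)**4/4.
Then F(1) - F(0) = (81/4) - (1/4) = 20.

20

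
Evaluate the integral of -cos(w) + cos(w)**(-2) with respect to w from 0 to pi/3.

sqrt(3)/2

An antiderivative is F(w) = -sin(w) + tan(w).
Then F(pi/3) - F(0) = (sqrt(3)/2) - (0) = sqrt(3)/2.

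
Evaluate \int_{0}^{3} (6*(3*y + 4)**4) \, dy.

740538/5

Let u = 3*y + 4, so du = 3 dy. When y = 0, u = 4; when y = 3, u = 13.
The integral becomes 2·∫ u**4 du from 4 to 13, with antiderivative 2*u**5/5.
Back in y: F(y) = 2*(3*y + 4)**5/5.
Then F(3) - F(0) = (742586/5) - (2048/5) = 740538/5.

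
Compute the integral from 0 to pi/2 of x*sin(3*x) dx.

Integrate by parts once (u = x, dv = sin(3*x) dx).
An antiderivative is F(x) = -x*cos(3*x)/3 + sin(3*x)/9.
Then F(pi/2) - F(0) = (-1/9) - (0) = -1/9.

-1/9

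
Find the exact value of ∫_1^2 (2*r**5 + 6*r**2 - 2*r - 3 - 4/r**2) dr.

By the power rule, an antiderivative is F(r) = r**6/3 + 2*r**3 - r**2 - 3*r + 4/r.
Then F(2) - F(1) = (88/3) - (7/3) = 27.

27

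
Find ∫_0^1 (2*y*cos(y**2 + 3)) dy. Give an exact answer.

Let u = y**2 + 3, so du = 2*y dy. When y = 0, u = 3; when y = 1, u = 4.
The integral becomes ∫ cos(u) du from 3 to 4, with antiderivative sin(u).
Back in y: F(y) = sin(y**2 + 3).
Then F(1) - F(0) = (sin(4)) - (sin(3)) = sin(4) - sin(3).

sin(4) - sin(3)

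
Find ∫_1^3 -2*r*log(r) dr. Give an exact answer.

4 - 9*log(3)

Integrate by parts once (u = ln r, dv = -2*r dr).
An antiderivative is F(r) = -r**2*(2*log(r) - 1)/2.
Then F(3) - F(1) = (9/2 - 9*log(3)) - (1/2) = 4 - 9*log(3).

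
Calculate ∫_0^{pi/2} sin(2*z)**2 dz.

pi/4

Use the identity sin^2(2*z) = (1 - cos(4*z))/2.
An antiderivative is F(z) = z/2 - sin(4*z)/8.
Then F(pi/2) - F(0) = (pi/4) - (0) = pi/4.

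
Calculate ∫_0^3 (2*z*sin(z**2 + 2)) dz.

Let u = z**2 + 2, so du = 2*z dz. When z = 0, u = 2; when z = 3, u = 11.
The integral becomes ∫ sin(u) du from 2 to 11, with antiderivative -cos(u).
Back in z: F(z) = -cos(z**2 + 2).
Then F(3) - F(0) = (-cos(11)) - (-cos(2)) = cos(2) - cos(11).

cos(2) - cos(11)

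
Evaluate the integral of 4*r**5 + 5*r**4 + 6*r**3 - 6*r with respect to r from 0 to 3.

By the power rule, an antiderivative is F(r) = 2*r**6/3 + r**5 + 3*r**4/2 - 3*r**2.
Then F(3) - F(0) = (1647/2) - (0) = 1647/2.

1647/2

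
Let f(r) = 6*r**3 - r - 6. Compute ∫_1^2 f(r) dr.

By the power rule, an antiderivative is F(r) = 3*r**4/2 - r**2/2 - 6*r.
Then F(2) - F(1) = (10) - (-5) = 15.

15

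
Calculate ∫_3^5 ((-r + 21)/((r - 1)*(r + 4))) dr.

Factor the denominator: r**2 + 3*r - 4 = (r + 4)(r - 1).
Partial fractions: (-r + 21)/((r - 1)*(r + 4)) = -5/(r + 4) + 4/(r - 1).
An antiderivative is F(r) = 4*log(r - 1) - 5*log(r + 4).
Then F(5) - F(3) = (-10*log(3) + 8*log(2)) - (-5*log(7) + 4*log(2)) = -10*log(3) + 4*log(2) + 5*log(7).

-10*log(3) + 4*log(2) + 5*log(7)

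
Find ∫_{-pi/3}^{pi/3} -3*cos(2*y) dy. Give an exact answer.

-3*sqrt(3)/2

An antiderivative is F(y) = -3*sin(2*y)/2.
Then F(pi/3) - F(-pi/3) = (-3*sqrt(3)/4) - (3*sqrt(3)/4) = -3*sqrt(3)/2.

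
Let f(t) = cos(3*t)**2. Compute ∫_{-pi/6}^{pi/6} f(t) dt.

Use the identity cos^2(3*t) = (1 + cos(6*t))/2.
An antiderivative is F(t) = t/2 + sin(6*t)/12.
Then F(pi/6) - F(-pi/6) = (pi/12) - (-pi/12) = pi/6.

pi/6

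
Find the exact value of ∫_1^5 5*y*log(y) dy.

-30 + 125*log(5)/2

Integrate by parts once (u = ln y, dv = 5*y dy).
An antiderivative is F(y) = 5*y**2*(2*log(y) - 1)/4.
Then F(5) - F(1) = (-125/4 + 125*log(5)/2) - (-5/4) = -30 + 125*log(5)/2.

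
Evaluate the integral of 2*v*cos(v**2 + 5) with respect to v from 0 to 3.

-sin(5) + sin(14)

Let u = v**2 + 5, so du = 2*v dv. When v = 0, u = 5; when v = 3, u = 14.
The integral becomes ∫ cos(u) du from 5 to 14, with antiderivative sin(u).
Back in v: F(v) = sin(v**2 + 5).
Then F(3) - F(0) = (sin(14)) - (sin(5)) = -sin(5) + sin(14).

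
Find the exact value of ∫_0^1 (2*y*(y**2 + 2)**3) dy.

65/4

Let u = y**2 + 2, so du = 2*y dy. When y = 0, u = 2; when y = 1, u = 3.
The integral becomes ∫ u**3 du from 2 to 3, with antiderivative u**4/4.
Back in y: F(y) = (y**2 + 2)**4/4.
Then F(1) - F(0) = (81/4) - (4) = 65/4.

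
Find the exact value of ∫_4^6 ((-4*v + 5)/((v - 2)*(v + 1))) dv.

Factor the denominator: v**2 - v - 2 = (v + 1)(v - 2).
Partial fractions: (-4*v + 5)/((v - 2)*(v + 1)) = -3/(v + 1) - 1/(v - 2).
An antiderivative is F(v) = -log(v - 2) - 3*log(v + 1).
Then F(6) - F(4) = (-3*log(7) - 2*log(2)) - (-3*log(5) - log(2)) = -3*log(7) - log(2) + 3*log(5).

-3*log(7) - log(2) + 3*log(5)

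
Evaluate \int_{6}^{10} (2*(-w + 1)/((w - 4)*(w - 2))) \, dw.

Factor the denominator: w**2 - 6*w + 8 = (w - 2)(w - 4).
Partial fractions: 2*(-w + 1)/((w - 4)*(w - 2)) = 1/(w - 2) - 3/(w - 4).
An antiderivative is F(w) = -3*log(w - 4) + log(w - 2).
Then F(10) - F(6) = (-log(27)) - (-log(2)) = log(2/27).

log(2/27)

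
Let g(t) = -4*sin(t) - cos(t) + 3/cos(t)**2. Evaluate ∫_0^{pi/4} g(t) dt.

An antiderivative is F(t) = -sin(t) + 4*cos(t) + 3*tan(t).
Then F(pi/4) - F(0) = (3*sqrt(2)/2 + 3) - (4) = -1 + 3*sqrt(2)/2.

-1 + 3*sqrt(2)/2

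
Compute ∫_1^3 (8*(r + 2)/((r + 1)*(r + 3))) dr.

log(81)

Factor the denominator: r**2 + 4*r + 3 = (r + 3)(r + 1).
Partial fractions: 8*(r + 2)/((r + 1)*(r + 3)) = 4/(r + 3) + 4/(r + 1).
An antiderivative is F(r) = 4*log(r + 1) + 4*log(r + 3).
Then F(3) - F(1) = (4*log(3) + 12*log(2)) - (12*log(2)) = log(81).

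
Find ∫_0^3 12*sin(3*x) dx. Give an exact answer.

4 - 4*cos(9)

Let u = 3*x, so du = 3 dx. When x = 0, u = 0; when x = 3, u = 9.
The integral becomes 4·∫ sin(u) du from 0 to 9, with antiderivative -4*cos(u).
Back in x: F(x) = -4*cos(3*x).
Then F(3) - F(0) = (-4*cos(9)) - (-4) = 4 - 4*cos(9).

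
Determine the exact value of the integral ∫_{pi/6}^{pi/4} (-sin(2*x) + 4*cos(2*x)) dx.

7/4 - sqrt(3)

An antiderivative is F(x) = 2*sin(2*x) + cos(2*x)/2.
Then F(pi/4) - F(pi/6) = (2) - (1/4 + sqrt(3)) = 7/4 - sqrt(3).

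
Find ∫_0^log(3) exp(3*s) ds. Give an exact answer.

Let u = exp(s), so du = exp(s) ds. When s = 0, u = 1; when s = log(3), u = 3.
The integral becomes ∫ u**2 du from 1 to 3, with antiderivative u**3/3.
Back in s: F(s) = exp(3*s)/3.
Then F(log(3)) - F(0) = (9) - (1/3) = 26/3.

26/3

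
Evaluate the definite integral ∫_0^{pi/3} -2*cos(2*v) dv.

-sqrt(3)/2

An antiderivative is F(v) = -sin(2*v).
Then F(pi/3) - F(0) = (-sqrt(3)/2) - (0) = -sqrt(3)/2.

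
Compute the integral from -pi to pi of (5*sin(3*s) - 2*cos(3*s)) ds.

0

An antiderivative is F(s) = -2*sin(3*s)/3 - 5*cos(3*s)/3.
Then F(pi) - F(-pi) = (5/3) - (5/3) = 0.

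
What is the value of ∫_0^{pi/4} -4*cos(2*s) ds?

An antiderivative is F(s) = -2*sin(2*s).
Then F(pi/4) - F(0) = (-2) - (0) = -2.

-2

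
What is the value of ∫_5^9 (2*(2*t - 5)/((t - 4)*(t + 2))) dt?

Factor the denominator: t**2 - 2*t - 8 = (t + 2)(t - 4).
Partial fractions: 2*(2*t - 5)/((t - 4)*(t + 2)) = 3/(t + 2) + 1/(t - 4).
An antiderivative is F(t) = log(t - 4) + 3*log(t + 2).
Then F(9) - F(5) = (log(5) + 3*log(11)) - (3*log(7)) = -3*log(7) + log(5) + 3*log(11).

-3*log(7) + log(5) + 3*log(11)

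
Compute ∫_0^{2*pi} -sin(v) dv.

An antiderivative is F(v) = cos(v).
Then F(2*pi) - F(0) = (1) - (1) = 0.

0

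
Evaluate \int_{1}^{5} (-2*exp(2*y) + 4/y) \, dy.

An antiderivative is F(y) = -exp(2*y) + 4*log(y).
Then F(5) - F(1) = (-exp(10) + 4*log(5)) - (-exp(2)) = -exp(10) + 4*log(5) + exp(2).

-exp(10) + 4*log(5) + exp(2)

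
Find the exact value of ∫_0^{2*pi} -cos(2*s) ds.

0

An antiderivative is F(s) = -sin(2*s)/2.
Then F(2*pi) - F(0) = (0) - (0) = 0.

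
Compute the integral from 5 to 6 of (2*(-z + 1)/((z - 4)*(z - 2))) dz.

-log(6)

Factor the denominator: z**2 - 6*z + 8 = (z - 2)(z - 4).
Partial fractions: 2*(-z + 1)/((z - 4)*(z - 2)) = 1/(z - 2) - 3/(z - 4).
An antiderivative is F(z) = -3*log(z - 4) + log(z - 2).
Then F(6) - F(5) = (-log(2)) - (log(3)) = -log(6).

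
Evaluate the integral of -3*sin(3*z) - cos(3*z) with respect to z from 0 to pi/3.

An antiderivative is F(z) = -sin(3*z)/3 + cos(3*z).
Then F(pi/3) - F(0) = (-1) - (1) = -2.

-2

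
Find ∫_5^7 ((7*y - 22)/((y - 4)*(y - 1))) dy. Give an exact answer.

-5*log(2) + 7*log(3)

Factor the denominator: y**2 - 5*y + 4 = (y - 1)(y - 4).
Partial fractions: (7*y - 22)/((y - 4)*(y - 1)) = 5/(y - 1) + 2/(y - 4).
An antiderivative is F(y) = 2*log(y - 4) + 5*log(y - 1).
Then F(7) - F(5) = (5*log(2) + 7*log(3)) - (10*log(2)) = -5*log(2) + 7*log(3).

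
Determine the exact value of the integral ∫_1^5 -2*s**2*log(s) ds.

248/9 - 250*log(5)/3

Integrate by parts once (u = ln s, dv = -2*s**2 ds).
An antiderivative is F(s) = -2*s**3*(3*log(s) - 1)/9.
Then F(5) - F(1) = (250/9 - 250*log(5)/3) - (2/9) = 248/9 - 250*log(5)/3.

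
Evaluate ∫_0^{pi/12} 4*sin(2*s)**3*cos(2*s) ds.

Let u = sin(2*s), so du = 2*cos(2*s) ds. When s = 0, u = 0; when s = pi/12, u = 1/2.
The integral becomes 2·∫ u**3 du from 0 to 1/2, with antiderivative u**4/2.
Back in s: F(s) = sin(2*s)**4/2.
Then F(pi/12) - F(0) = (1/32) - (0) = 1/32.

1/32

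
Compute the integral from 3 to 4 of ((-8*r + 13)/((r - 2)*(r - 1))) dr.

-5*log(3) + 2*log(2)

Factor the denominator: r**2 - 3*r + 2 = (r - 1)(r - 2).
Partial fractions: (-8*r + 13)/((r - 2)*(r - 1)) = -5/(r - 1) - 3/(r - 2).
An antiderivative is F(r) = -3*log(r - 2) - 5*log(r - 1).
Then F(4) - F(3) = (-5*log(3) - 3*log(2)) - (-log(32)) = -5*log(3) + 2*log(2).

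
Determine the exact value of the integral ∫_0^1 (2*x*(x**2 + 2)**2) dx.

19/3

Let u = x**2 + 2, so du = 2*x dx. When x = 0, u = 2; when x = 1, u = 3.
The integral becomes ∫ u**2 du from 2 to 3, with antiderivative u**3/3.
Back in x: F(x) = (x**2 + 2)**3/3.
Then F(1) - F(0) = (9) - (8/3) = 19/3.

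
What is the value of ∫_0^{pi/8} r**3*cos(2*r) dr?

Integrate by parts 3 times (u = r^3, dv = cos(2*r) dr).
An antiderivative is F(r) = r**3*sin(2*r)/2 + 3*r**2*cos(2*r)/4 - 3*r*sin(2*r)/4 - 3*cos(2*r)/8.
Then F(pi/8) - F(0) = (sqrt(2)*(-384 - 96*pi + pi**3 + 12*pi**2)/2048) - (-3/8) = -3*sqrt(2)/16 - 3*sqrt(2)*pi/64 + sqrt(2)*pi**3/2048 + 3*sqrt(2)*pi**2/512 + 3/8.

-3*sqrt(2)/16 - 3*sqrt(2)*pi/64 + sqrt(2)*pi**3/2048 + 3*sqrt(2)*pi**2/512 + 3/8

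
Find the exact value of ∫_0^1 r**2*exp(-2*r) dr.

(-5 + exp(2))*exp(-2)/4

Integrate by parts twice (u = r^2, dv = exp(-2*r) dr).
An antiderivative is F(r) = (-2*r**2 - 2*r - 1)*exp(-2*r)/4.
Then F(1) - F(0) = (-5*exp(-2)/4) - (-1/4) = (-5 + exp(2))*exp(-2)/4.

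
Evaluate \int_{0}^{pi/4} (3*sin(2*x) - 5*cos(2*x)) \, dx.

An antiderivative is F(x) = -5*sin(2*x)/2 - 3*cos(2*x)/2.
Then F(pi/4) - F(0) = (-5/2) - (-3/2) = -1.

-1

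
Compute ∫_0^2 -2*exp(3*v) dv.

2/3 - 2*exp(6)/3

An antiderivative is F(v) = -2*exp(3*v)/3.
Then F(2) - F(0) = (-2*exp(6)/3) - (-2/3) = 2/3 - 2*exp(6)/3.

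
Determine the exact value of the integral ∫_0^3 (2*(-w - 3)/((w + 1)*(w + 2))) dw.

Factor the denominator: w**2 + 3*w + 2 = (w + 2)(w + 1).
Partial fractions: 2*(-w - 3)/((w + 1)*(w + 2)) = 2/(w + 2) - 4/(w + 1).
An antiderivative is F(w) = -4*log(w + 1) + 2*log(w + 2).
Then F(3) - F(0) = (-8*log(2) + 2*log(5)) - (log(4)) = -10*log(2) + 2*log(5).

-10*log(2) + 2*log(5)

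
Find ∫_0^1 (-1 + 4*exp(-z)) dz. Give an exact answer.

3 - 4*exp(-1)

An antiderivative is F(z) = -z - 4*exp(-z).
Then F(1) - F(0) = (-4*exp(-1) - 1) - (-4) = 3 - 4*exp(-1).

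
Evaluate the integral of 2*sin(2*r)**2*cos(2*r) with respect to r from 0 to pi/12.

Let u = sin(2*r), so du = 2*cos(2*r) dr. When r = 0, u = 0; when r = pi/12, u = 1/2.
The integral becomes ∫ u**2 du from 0 to 1/2, with antiderivative u**3/3.
Back in r: F(r) = sin(2*r)**3/3.
Then F(pi/12) - F(0) = (1/24) - (0) = 1/24.

1/24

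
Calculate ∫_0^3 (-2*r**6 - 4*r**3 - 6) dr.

-5067/7

By the power rule, an antiderivative is F(r) = -2*r**7/7 - r**4 - 6*r.
Then F(3) - F(0) = (-5067/7) - (0) = -5067/7.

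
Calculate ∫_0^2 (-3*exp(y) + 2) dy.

An antiderivative is F(y) = 2*y - 3*exp(y).
Then F(2) - F(0) = (4 - 3*exp(2)) - (-3) = 7 - 3*exp(2).

7 - 3*exp(2)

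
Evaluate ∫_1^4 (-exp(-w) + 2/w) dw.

An antiderivative is F(w) = 2*log(w) + exp(-w).
Then F(4) - F(1) = (exp(-4) + 4*log(2)) - (exp(-1)) = -exp(-1) + exp(-4) + 4*log(2).

-exp(-1) + exp(-4) + 4*log(2)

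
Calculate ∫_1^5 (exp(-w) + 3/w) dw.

An antiderivative is F(w) = 3*log(w) - exp(-w).
Then F(5) - F(1) = (-exp(-5) + 3*log(5)) - (-exp(-1)) = -exp(-5) + exp(-1) + 3*log(5).

-exp(-5) + exp(-1) + 3*log(5)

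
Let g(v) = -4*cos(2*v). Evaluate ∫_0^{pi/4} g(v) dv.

-2

An antiderivative is F(v) = -2*sin(2*v).
Then F(pi/4) - F(0) = (-2) - (0) = -2.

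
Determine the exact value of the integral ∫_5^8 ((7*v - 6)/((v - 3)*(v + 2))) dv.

Factor the denominator: v**2 - v - 6 = (v + 2)(v - 3).
Partial fractions: (7*v - 6)/((v - 3)*(v + 2)) = 4/(v + 2) + 3/(v - 3).
An antiderivative is F(v) = 3*log(v - 3) + 4*log(v + 2).
Then F(8) - F(5) = (4*log(2) + 7*log(5)) - (3*log(2) + 4*log(7)) = -4*log(7) + log(2) + 7*log(5).

-4*log(7) + log(2) + 7*log(5)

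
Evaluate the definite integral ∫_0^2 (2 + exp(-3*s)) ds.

13/3 - exp(-6)/3

An antiderivative is F(s) = 2*s - exp(-3*s)/3.
Then F(2) - F(0) = (4 - exp(-6)/3) - (-1/3) = 13/3 - exp(-6)/3.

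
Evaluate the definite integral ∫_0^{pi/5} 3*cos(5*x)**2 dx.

3*pi/10

Use the identity cos^2(5*x) = (1 + cos(10*x))/2.
An antiderivative is F(x) = 3*x/2 + 3*sin(10*x)/20.
Then F(pi/5) - F(0) = (3*pi/10) - (0) = 3*pi/10.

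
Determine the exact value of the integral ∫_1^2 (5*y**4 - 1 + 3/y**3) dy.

249/8

By the power rule, an antiderivative is F(y) = y**5 - y - 3/(2*y**2).
Then F(2) - F(1) = (237/8) - (-3/2) = 249/8.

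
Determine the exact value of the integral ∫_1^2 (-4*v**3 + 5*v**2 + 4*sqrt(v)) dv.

By the power rule, an antiderivative is F(v) = -v**4 + 8*v**(3/2)/3 + 5*v**3/3.
Then F(2) - F(1) = (-8/3 + 16*sqrt(2)/3) - (10/3) = -6 + 16*sqrt(2)/3.

-6 + 16*sqrt(2)/3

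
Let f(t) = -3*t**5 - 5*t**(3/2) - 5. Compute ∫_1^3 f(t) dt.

-372 - 18*sqrt(3)

By the power rule, an antiderivative is F(t) = -t**6/2 - 2*t**(5/2) - 5*t.
Then F(3) - F(1) = (-759/2 - 18*sqrt(3)) - (-15/2) = -372 - 18*sqrt(3).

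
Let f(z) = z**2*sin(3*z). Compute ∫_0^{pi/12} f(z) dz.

-2/27 - sqrt(2)*pi**2/864 + sqrt(2)*pi/108 + sqrt(2)/27

Integrate by parts twice (u = z^2, dv = sin(3*z) dz).
An antiderivative is F(z) = -z**2*cos(3*z)/3 + 2*z*sin(3*z)/9 + 2*cos(3*z)/27.
Then F(pi/12) - F(0) = (sqrt(2)*(-pi**2 + 8*pi + 32)/864) - (2/27) = -2/27 - sqrt(2)*pi**2/864 + sqrt(2)*pi/108 + sqrt(2)/27.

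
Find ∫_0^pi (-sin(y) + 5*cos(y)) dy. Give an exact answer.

An antiderivative is F(y) = 5*sin(y) + cos(y).
Then F(pi) - F(0) = (-1) - (1) = -2.

-2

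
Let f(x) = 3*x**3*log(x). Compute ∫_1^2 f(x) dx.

Integrate by parts once (u = ln x, dv = 3*x**3 dx).
An antiderivative is F(x) = 3*x**4*(4*log(x) - 1)/16.
Then F(2) - F(1) = (-3 + 12*log(2)) - (-3/16) = -45/16 + 12*log(2).

-45/16 + 12*log(2)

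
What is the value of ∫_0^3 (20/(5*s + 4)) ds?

-8*log(2) + 4*log(19)

Let u = 5*s + 4, so du = 5 ds. When s = 0, u = 4; when s = 3, u = 19.
The integral becomes 4·∫ 1/u du from 4 to 19, with antiderivative 4*log(u).
Back in s: F(s) = 4*log(5*s + 4).
Then F(3) - F(0) = (4*log(19)) - (8*log(2)) = -8*log(2) + 4*log(19).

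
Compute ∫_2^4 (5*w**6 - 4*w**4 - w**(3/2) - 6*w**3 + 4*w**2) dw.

By the power rule, an antiderivative is F(w) = 5*w**7/7 - 2*w**(5/2)/5 - 4*w**5/5 - 3*w**4/2 + 4*w**3/3.
Then F(4) - F(2) = (222016/21) - (5512/105 - 8*sqrt(2)/5) = 8*sqrt(2)/5 + 1104568/105.

8*sqrt(2)/5 + 1104568/105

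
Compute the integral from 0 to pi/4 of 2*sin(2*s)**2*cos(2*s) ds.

1/3

Let u = sin(2*s), so du = 2*cos(2*s) ds. When s = 0, u = 0; when s = pi/4, u = 1.
The integral becomes ∫ u**2 du from 0 to 1, with antiderivative u**3/3.
Back in s: F(s) = sin(2*s)**3/3.
Then F(pi/4) - F(0) = (1/3) - (0) = 1/3.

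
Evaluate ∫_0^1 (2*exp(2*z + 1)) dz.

Let u = 2*z + 1, so du = 2 dz. When z = 0, u = 1; when z = 1, u = 3.
The integral becomes ∫ exp(u) du from 1 to 3, with antiderivative exp(u).
Back in z: F(z) = exp(2*z + 1).
Then F(1) - F(0) = (exp(3)) - (exp(1)) = -exp(1) + exp(3).

-exp(1) + exp(3)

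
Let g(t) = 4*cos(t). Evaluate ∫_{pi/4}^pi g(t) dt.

-2*sqrt(2)

An antiderivative is F(t) = 4*sin(t).
Then F(pi) - F(pi/4) = (0) - (2*sqrt(2)) = -2*sqrt(2).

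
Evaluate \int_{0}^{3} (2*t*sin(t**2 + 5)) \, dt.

-cos(14) + cos(5)

Let u = t**2 + 5, so du = 2*t dt. When t = 0, u = 5; when t = 3, u = 14.
The integral becomes ∫ sin(u) du from 5 to 14, with antiderivative -cos(u).
Back in t: F(t) = -cos(t**2 + 5).
Then F(3) - F(0) = (-cos(14)) - (-cos(5)) = -cos(14) + cos(5).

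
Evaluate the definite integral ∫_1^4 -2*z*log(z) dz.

Integrate by parts once (u = ln z, dv = -2*z dz).
An antiderivative is F(z) = -z**2*(2*log(z) - 1)/2.
Then F(4) - F(1) = (8 - 32*log(2)) - (1/2) = 15/2 - 32*log(2).

15/2 - 32*log(2)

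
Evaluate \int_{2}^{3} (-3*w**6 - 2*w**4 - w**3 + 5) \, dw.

By the power rule, an antiderivative is F(w) = -3*w**7/7 - 2*w**5/5 - w**4/4 + 5*w.
Then F(3) - F(2) = (-145563/140) - (-2158/35) = -136931/140.

-136931/140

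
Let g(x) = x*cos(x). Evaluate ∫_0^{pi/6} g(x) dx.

Integrate by parts once (u = x, dv = cos(x) dx).
An antiderivative is F(x) = x*sin(x) + cos(x).
Then F(pi/6) - F(0) = (pi/12 + sqrt(3)/2) - (1) = -1 + pi/12 + sqrt(3)/2.

-1 + pi/12 + sqrt(3)/2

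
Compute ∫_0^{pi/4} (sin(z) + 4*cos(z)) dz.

An antiderivative is F(z) = 4*sin(z) - cos(z).
Then F(pi/4) - F(0) = (3*sqrt(2)/2) - (-1) = 1 + 3*sqrt(2)/2.

1 + 3*sqrt(2)/2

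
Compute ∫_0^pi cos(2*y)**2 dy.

pi/2

Use the identity cos^2(2*y) = (1 + cos(4*y))/2.
An antiderivative is F(y) = y/2 + sin(4*y)/8.
Then F(pi) - F(0) = (pi/2) - (0) = pi/2.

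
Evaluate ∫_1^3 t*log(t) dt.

Integrate by parts once (u = ln t, dv = t dt).
An antiderivative is F(t) = t**2*(2*log(t) - 1)/4.
Then F(3) - F(1) = (-9/4 + 9*log(3)/2) - (-1/4) = -2 + 9*log(3)/2.

-2 + 9*log(3)/2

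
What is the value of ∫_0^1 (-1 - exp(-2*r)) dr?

An antiderivative is F(r) = -r + exp(-2*r)/2.
Then F(1) - F(0) = (-1 + exp(-2)/2) - (1/2) = -3/2 + exp(-2)/2.

-3/2 + exp(-2)/2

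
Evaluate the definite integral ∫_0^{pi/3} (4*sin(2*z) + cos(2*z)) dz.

sqrt(3)/4 + 3

An antiderivative is F(z) = sin(2*z)/2 - 2*cos(2*z).
Then F(pi/3) - F(0) = (sqrt(3)/4 + 1) - (-2) = sqrt(3)/4 + 3.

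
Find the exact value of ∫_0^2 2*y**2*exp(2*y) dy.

Integrate by parts twice (u = y^2, dv = 2*exp(2*y) dy).
An antiderivative is F(y) = (2*y**2 - 2*y + 1)*exp(2*y)/2.
Then F(2) - F(0) = (5*exp(4)/2) - (1/2) = -1/2 + 5*exp(4)/2.

-1/2 + 5*exp(4)/2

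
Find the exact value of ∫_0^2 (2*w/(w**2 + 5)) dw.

Let u = w**2 + 5, so du = 2*w dw. When w = 0, u = 5; when w = 2, u = 9.
The integral becomes ∫ 1/u du from 5 to 9, with antiderivative log(u).
Back in w: F(w) = log(w**2 + 5).
Then F(2) - F(0) = (log(9)) - (log(5)) = log(9/5).

log(9/5)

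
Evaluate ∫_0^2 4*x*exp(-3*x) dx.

Integrate by parts once (u = x, dv = 4*exp(-3*x) dx).
An antiderivative is F(x) = (-12*x - 4)*exp(-3*x)/9.
Then F(2) - F(0) = (-28*exp(-6)/9) - (-4/9) = 4/9 - 28*exp(-6)/9.

4/9 - 28*exp(-6)/9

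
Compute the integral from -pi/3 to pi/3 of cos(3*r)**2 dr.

pi/3

Use the identity cos^2(3*r) = (1 + cos(6*r))/2.
An antiderivative is F(r) = r/2 + sin(6*r)/12.
Then F(pi/3) - F(-pi/3) = (pi/6) - (-pi/6) = pi/3.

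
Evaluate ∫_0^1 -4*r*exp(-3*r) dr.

Integrate by parts once (u = r, dv = -4*exp(-3*r) dr).
An antiderivative is F(r) = (12*r + 4)*exp(-3*r)/9.
Then F(1) - F(0) = (16*exp(-3)/9) - (4/9) = -4/9 + 16*exp(-3)/9.

-4/9 + 16*exp(-3)/9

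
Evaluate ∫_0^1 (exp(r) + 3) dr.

2 + E

An antiderivative is F(r) = 3*r + exp(r).
Then F(1) - F(0) = (E + 3) - (1) = 2 + E.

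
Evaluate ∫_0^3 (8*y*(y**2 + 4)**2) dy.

2844

Let u = y**2 + 4, so du = 2*y dy. When y = 0, u = 4; when y = 3, u = 13.
The integral becomes 4·∫ u**2 du from 4 to 13, with antiderivative 4*u**3/3.
Back in y: F(y) = 4*(y**2 + 4)**3/3.
Then F(3) - F(0) = (8788/3) - (256/3) = 2844.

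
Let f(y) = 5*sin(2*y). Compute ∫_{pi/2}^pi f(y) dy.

An antiderivative is F(y) = -5*cos(2*y)/2.
Then F(pi) - F(pi/2) = (-5/2) - (5/2) = -5.

-5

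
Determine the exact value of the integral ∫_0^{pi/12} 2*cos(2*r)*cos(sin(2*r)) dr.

Let u = sin(2*r), so du = 2*cos(2*r) dr. When r = 0, u = 0; when r = pi/12, u = 1/2.
The integral becomes ∫ cos(u) du from 0 to 1/2, with antiderivative sin(u).
Back in r: F(r) = sin(sin(2*r)).
Then F(pi/12) - F(0) = (sin(1/2)) - (0) = sin(1/2).

sin(1/2)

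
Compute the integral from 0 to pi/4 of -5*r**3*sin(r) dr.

Integrate by parts 3 times (u = r^3, dv = -5*sin(r) dr).
An antiderivative is F(r) = 5*r**3*cos(r) - 15*r**2*sin(r) - 30*r*cos(r) + 30*sin(r).
Then F(pi/4) - F(0) = (5*sqrt(2)*(-96*pi - 12*pi**2 + pi**3 + 384)/128) - (0) = 5*sqrt(2)*(-96*pi - 12*pi**2 + pi**3 + 384)/128.

5*sqrt(2)*(-96*pi - 12*pi**2 + pi**3 + 384)/128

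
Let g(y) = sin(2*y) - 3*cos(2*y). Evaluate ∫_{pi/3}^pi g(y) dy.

-3/4 + 3*sqrt(3)/4

An antiderivative is F(y) = -3*sin(2*y)/2 - cos(2*y)/2.
Then F(pi) - F(pi/3) = (-1/2) - (1/4 - 3*sqrt(3)/4) = -3/4 + 3*sqrt(3)/4.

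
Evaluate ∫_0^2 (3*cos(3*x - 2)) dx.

sin(4) + sin(2)

Let u = 3*x - 2, so du = 3 dx. When x = 0, u = -2; when x = 2, u = 4.
The integral becomes ∫ cos(u) du from -2 to 4, with antiderivative sin(u).
Back in x: F(x) = sin(3*x - 2).
Then F(2) - F(0) = (sin(4)) - (-sin(2)) = sin(4) + sin(2).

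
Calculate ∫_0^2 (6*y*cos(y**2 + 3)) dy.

-3*sin(3) + 3*sin(7)

Let u = y**2 + 3, so du = 2*y dy. When y = 0, u = 3; when y = 2, u = 7.
The integral becomes 3·∫ cos(u) du from 3 to 7, with antiderivative 3*sin(u).
Back in y: F(y) = 3*sin(y**2 + 3).
Then F(2) - F(0) = (3*sin(7)) - (3*sin(3)) = -3*sin(3) + 3*sin(7).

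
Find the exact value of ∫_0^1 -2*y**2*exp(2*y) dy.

1/2 - exp(2)/2

Integrate by parts twice (u = y^2, dv = -2*exp(2*y) dy).
An antiderivative is F(y) = (-2*y**2 + 2*y - 1)*exp(2*y)/2.
Then F(1) - F(0) = (-exp(2)/2) - (-1/2) = 1/2 - exp(2)/2.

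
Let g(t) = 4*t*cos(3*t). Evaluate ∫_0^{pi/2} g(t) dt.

Integrate by parts once (u = t, dv = 4*cos(3*t) dt).
An antiderivative is F(t) = 4*t*sin(3*t)/3 + 4*cos(3*t)/9.
Then F(pi/2) - F(0) = (-2*pi/3) - (4/9) = -2*pi/3 - 4/9.

-2*pi/3 - 4/9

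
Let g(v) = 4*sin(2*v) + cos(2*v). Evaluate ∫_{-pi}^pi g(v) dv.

An antiderivative is F(v) = sin(2*v)/2 - 2*cos(2*v).
Then F(pi) - F(-pi) = (-2) - (-2) = 0.

0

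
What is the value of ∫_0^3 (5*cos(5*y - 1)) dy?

sin(1) + sin(14)

Let u = 5*y - 1, so du = 5 dy. When y = 0, u = -1; when y = 3, u = 14.
The integral becomes ∫ cos(u) du from -1 to 14, with antiderivative sin(u).
Back in y: F(y) = sin(5*y - 1).
Then F(3) - F(0) = (sin(14)) - (-sin(1)) = sin(1) + sin(14).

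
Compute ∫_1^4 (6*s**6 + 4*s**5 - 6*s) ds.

117093/7

By the power rule, an antiderivative is F(s) = 6*s**7/7 + 2*s**6/3 - 3*s**2.
Then F(4) - F(1) = (351248/21) - (-31/21) = 117093/7.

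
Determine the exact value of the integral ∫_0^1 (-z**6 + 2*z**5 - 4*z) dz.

By the power rule, an antiderivative is F(z) = -z**7/7 + z**6/3 - 2*z**2.
Then F(1) - F(0) = (-38/21) - (0) = -38/21.

-38/21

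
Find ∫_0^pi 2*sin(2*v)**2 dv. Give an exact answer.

pi

Use the identity sin^2(2*v) = (1 - cos(4*v))/2.
An antiderivative is F(v) = v - sin(4*v)/4.
Then F(pi) - F(0) = (pi) - (0) = pi.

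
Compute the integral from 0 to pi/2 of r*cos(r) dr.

Integrate by parts once (u = r, dv = cos(r) dr).
An antiderivative is F(r) = r*sin(r) + cos(r).
Then F(pi/2) - F(0) = (pi/2) - (1) = -1 + pi/2.

-1 + pi/2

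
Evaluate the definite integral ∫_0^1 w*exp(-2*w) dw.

Integrate by parts once (u = w, dv = exp(-2*w) dw).
An antiderivative is F(w) = (-2*w - 1)*exp(-2*w)/4.
Then F(1) - F(0) = (-3*exp(-2)/4) - (-1/4) = (-3 + exp(2))*exp(-2)/4.

(-3 + exp(2))*exp(-2)/4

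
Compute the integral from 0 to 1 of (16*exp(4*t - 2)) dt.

8*sinh(2)

Let u = 4*t - 2, so du = 4 dt. When t = 0, u = -2; when t = 1, u = 2.
The integral becomes 4·∫ exp(u) du from -2 to 2, with antiderivative 4*exp(u).
Back in t: F(t) = 4*exp(4*t - 2).
Then F(1) - F(0) = (4*exp(2)) - (4*exp(-2)) = 8*sinh(2).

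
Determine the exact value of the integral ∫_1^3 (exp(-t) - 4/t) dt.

-4*log(3) - exp(-3) + exp(-1)

An antiderivative is F(t) = -4*log(t) - exp(-t).
Then F(3) - F(1) = (-4*log(3) - exp(-3)) - (-exp(-1)) = -4*log(3) - exp(-3) + exp(-1).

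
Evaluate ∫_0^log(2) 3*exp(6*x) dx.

Let u = exp(x), so du = exp(x) dx. When x = 0, u = 1; when x = log(2), u = 2.
The integral becomes 3·∫ u**5 du from 1 to 2, with antiderivative u**6/2.
Back in x: F(x) = exp(6*x)/2.
Then F(log(2)) - F(0) = (32) - (1/2) = 63/2.

63/2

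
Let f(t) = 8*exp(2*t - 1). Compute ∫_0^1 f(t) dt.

Let u = 2*t - 1, so du = 2 dt. When t = 0, u = -1; when t = 1, u = 1.
The integral becomes 4·∫ exp(u) du from -1 to 1, with antiderivative 4*exp(u).
Back in t: F(t) = 4*exp(2*t - 1).
Then F(1) - F(0) = (4*exp(1)) - (4*exp(-1)) = 8*sinh(1).

8*sinh(1)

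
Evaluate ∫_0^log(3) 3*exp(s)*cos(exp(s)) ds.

-3*sin(1) + 3*sin(3)

Let u = exp(s), so du = exp(s) ds. When s = 0, u = 1; when s = log(3), u = 3.
The integral becomes 3·∫ cos(u) du from 1 to 3, with antiderivative 3*sin(u).
Back in s: F(s) = 3*sin(exp(s)).
Then F(log(3)) - F(0) = (3*sin(3)) - (3*sin(1)) = -3*sin(1) + 3*sin(3).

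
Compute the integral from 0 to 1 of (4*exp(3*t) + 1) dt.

-1/3 + 4*exp(3)/3

An antiderivative is F(t) = 4*exp(3*t)/3 + t.
Then F(1) - F(0) = (1 + 4*exp(3)/3) - (4/3) = -1/3 + 4*exp(3)/3.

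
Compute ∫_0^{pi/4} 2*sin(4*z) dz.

1

An antiderivative is F(z) = -cos(4*z)/2.
Then F(pi/4) - F(0) = (1/2) - (-1/2) = 1.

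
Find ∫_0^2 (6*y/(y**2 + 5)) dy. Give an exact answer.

-3*log(5) + 6*log(3)

Let u = y**2 + 5, so du = 2*y dy. When y = 0, u = 5; when y = 2, u = 9.
The integral becomes 3·∫ 1/u du from 5 to 9, with antiderivative 3*log(u).
Back in y: F(y) = 3*log(y**2 + 5).
Then F(2) - F(0) = (6*log(3)) - (3*log(5)) = -3*log(5) + 6*log(3).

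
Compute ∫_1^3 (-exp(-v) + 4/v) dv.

-exp(-1) + exp(-3) + 4*log(3)

An antiderivative is F(v) = 4*log(v) + exp(-v).
Then F(3) - F(1) = (exp(-3) + 4*log(3)) - (exp(-1)) = -exp(-1) + exp(-3) + 4*log(3).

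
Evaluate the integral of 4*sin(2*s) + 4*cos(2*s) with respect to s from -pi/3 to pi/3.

An antiderivative is F(s) = 2*sin(2*s) - 2*cos(2*s).
Then F(pi/3) - F(-pi/3) = (1 + sqrt(3)) - (1 - sqrt(3)) = 2*sqrt(3).

2*sqrt(3)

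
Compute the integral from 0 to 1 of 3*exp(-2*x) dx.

3/2 - 3*exp(-2)/2

An antiderivative is F(x) = -3*exp(-2*x)/2.
Then F(1) - F(0) = (-3*exp(-2)/2) - (-3/2) = 3/2 - 3*exp(-2)/2.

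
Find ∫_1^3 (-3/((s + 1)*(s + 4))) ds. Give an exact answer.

log(7/10)

Factor the denominator: s**2 + 5*s + 4 = (s + 4)(s + 1).
Partial fractions: -3/((s + 1)*(s + 4)) = 1/(s + 4) - 1/(s + 1).
An antiderivative is F(s) = -log(s + 1) + log(s + 4).
Then F(3) - F(1) = (log(7/4)) - (log(5/2)) = log(7/10).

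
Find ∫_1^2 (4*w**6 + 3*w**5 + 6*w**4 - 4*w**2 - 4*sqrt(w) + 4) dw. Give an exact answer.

29107/210 - 16*sqrt(2)/3

By the power rule, an antiderivative is F(w) = 4*w**7/7 + w**6/2 + 6*w**5/5 - 8*w**(3/2)/3 - 4*w**3/3 + 4*w.
Then F(2) - F(1) = (14792/105 - 16*sqrt(2)/3) - (159/70) = 29107/210 - 16*sqrt(2)/3.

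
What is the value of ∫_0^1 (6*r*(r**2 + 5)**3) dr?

Let u = r**2 + 5, so du = 2*r dr. When r = 0, u = 5; when r = 1, u = 6.
The integral becomes 3·∫ u**3 du from 5 to 6, with antiderivative 3*u**4/4.
Back in r: F(r) = 3*(r**2 + 5)**4/4.
Then F(1) - F(0) = (972) - (1875/4) = 2013/4.

2013/4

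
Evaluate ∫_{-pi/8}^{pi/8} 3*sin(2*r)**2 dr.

Use the identity sin^2(2*r) = (1 - cos(4*r))/2.
An antiderivative is F(r) = 3*r/2 - 3*sin(4*r)/8.
Then F(pi/8) - F(-pi/8) = (-3/8 + 3*pi/16) - (3/8 - 3*pi/16) = -3/4 + 3*pi/8.

-3/4 + 3*pi/8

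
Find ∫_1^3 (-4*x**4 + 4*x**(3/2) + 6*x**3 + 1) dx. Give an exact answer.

-366/5 + 72*sqrt(3)/5

By the power rule, an antiderivative is F(x) = 8*x**(5/2)/5 - 4*x**5/5 + 3*x**4/2 + x.
Then F(3) - F(1) = (-699/10 + 72*sqrt(3)/5) - (33/10) = -366/5 + 72*sqrt(3)/5.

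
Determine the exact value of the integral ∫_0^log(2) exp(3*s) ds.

7/3

Let u = exp(s), so du = exp(s) ds. When s = 0, u = 1; when s = log(2), u = 2.
The integral becomes ∫ u**2 du from 1 to 2, with antiderivative u**3/3.
Back in s: F(s) = exp(3*s)/3.
Then F(log(2)) - F(0) = (8/3) - (1/3) = 7/3.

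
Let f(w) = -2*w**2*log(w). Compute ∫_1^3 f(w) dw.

Integrate by parts once (u = ln w, dv = -2*w**2 dw).
An antiderivative is F(w) = -2*w**3*(3*log(w) - 1)/9.
Then F(3) - F(1) = (6 - 18*log(3)) - (2/9) = 52/9 - 18*log(3).

52/9 - 18*log(3)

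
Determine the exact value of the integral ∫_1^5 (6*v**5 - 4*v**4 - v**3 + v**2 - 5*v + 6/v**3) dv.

971476/75

By the power rule, an antiderivative is F(v) = v**6 - 4*v**5/5 - v**4/4 + v**3/3 - 5*v**2/2 - 3/v**2.
Then F(5) - F(1) = (3884339/300) - (-313/60) = 971476/75.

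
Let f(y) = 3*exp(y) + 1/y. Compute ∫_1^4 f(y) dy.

An antiderivative is F(y) = 3*exp(y) + log(y).
Then F(4) - F(1) = (log(4) + 3*exp(4)) - (3*exp(1)) = -3*exp(1) + log(4) + 3*exp(4).

-3*exp(1) + log(4) + 3*exp(4)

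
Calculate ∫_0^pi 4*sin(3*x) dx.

8/3

An antiderivative is F(x) = -4*cos(3*x)/3.
Then F(pi) - F(0) = (4/3) - (-4/3) = 8/3.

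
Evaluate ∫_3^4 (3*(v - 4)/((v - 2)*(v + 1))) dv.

-12*log(2) + 5*log(5)

Factor the denominator: v**2 - v - 2 = (v + 1)(v - 2).
Partial fractions: 3*(v - 4)/((v - 2)*(v + 1)) = 5/(v + 1) - 2/(v - 2).
An antiderivative is F(v) = -2*log(v - 2) + 5*log(v + 1).
Then F(4) - F(3) = (-2*log(2) + 5*log(5)) - (10*log(2)) = -12*log(2) + 5*log(5).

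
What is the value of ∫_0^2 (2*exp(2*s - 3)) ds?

Let u = 2*s - 3, so du = 2 ds. When s = 0, u = -3; when s = 2, u = 1.
The integral becomes ∫ exp(u) du from -3 to 1, with antiderivative exp(u).
Back in s: F(s) = exp(2*s - 3).
Then F(2) - F(0) = (exp(1)) - (exp(-3)) = -(1 - exp(4))*exp(-3).

-(1 - exp(4))*exp(-3)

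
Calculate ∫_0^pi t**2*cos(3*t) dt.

-2*pi/9

Integrate by parts twice (u = t^2, dv = cos(3*t) dt).
An antiderivative is F(t) = t**2*sin(3*t)/3 + 2*t*cos(3*t)/9 - 2*sin(3*t)/27.
Then F(pi) - F(0) = (-2*pi/9) - (0) = -2*pi/9.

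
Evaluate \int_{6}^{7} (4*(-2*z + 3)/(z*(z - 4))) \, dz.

Factor the denominator: z**2 - 4*z = z(z - 4).
Partial fractions: 4*(-2*z + 3)/(z*(z - 4)) = -3/z - 5/(z - 4).
An antiderivative is F(z) = -3*log(z) - 5*log(z - 4).
Then F(7) - F(6) = (-3*log(7) - 5*log(3)) - (-8*log(2) - 3*log(3)) = -3*log(7) - 2*log(3) + 8*log(2).

-3*log(7) - 2*log(3) + 8*log(2)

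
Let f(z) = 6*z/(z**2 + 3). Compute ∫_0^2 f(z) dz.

-3*log(3) + 3*log(7)

Let u = z**2 + 3, so du = 2*z dz. When z = 0, u = 3; when z = 2, u = 7.
The integral becomes 3·∫ 1/u du from 3 to 7, with antiderivative 3*log(u).
Back in z: F(z) = 3*log(z**2 + 3).
Then F(2) - F(0) = (3*log(7)) - (log(27)) = -3*log(3) + 3*log(7).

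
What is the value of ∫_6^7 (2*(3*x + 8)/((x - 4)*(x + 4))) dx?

-6*log(2) - log(5) + log(11) + 5*log(3)

Factor the denominator: x**2 - 16 = (x + 4)(x - 4).
Partial fractions: 2*(3*x + 8)/((x - 4)*(x + 4)) = 1/(x + 4) + 5/(x - 4).
An antiderivative is F(x) = 5*log(x - 4) + log(x + 4).
Then F(7) - F(6) = (log(11) + 5*log(3)) - (log(5) + 6*log(2)) = -6*log(2) - log(5) + log(11) + 5*log(3).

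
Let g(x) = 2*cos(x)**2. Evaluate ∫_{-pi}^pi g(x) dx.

2*pi

Use the identity cos^2(x) = (1 + cos(2*x))/2.
An antiderivative is F(x) = x + sin(2*x)/2.
Then F(pi) - F(-pi) = (pi) - (-pi) = 2*pi.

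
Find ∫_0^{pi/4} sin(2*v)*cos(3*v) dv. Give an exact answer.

-2/5 + 3*sqrt(2)/10

Use the identity sin(2*v)cos(3*v) = [sin(5*v) + sin(-v)]/2.
An antiderivative is F(v) = cos(v)/2 - cos(5*v)/10.
Then F(pi/4) - F(0) = (3*sqrt(2)/10) - (2/5) = -2/5 + 3*sqrt(2)/10.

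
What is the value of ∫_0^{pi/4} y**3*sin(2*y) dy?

Integrate by parts 3 times (u = y^3, dv = sin(2*y) dy).
An antiderivative is F(y) = -y**3*cos(2*y)/2 + 3*y**2*sin(2*y)/4 + 3*y*cos(2*y)/4 - 3*sin(2*y)/8.
Then F(pi/4) - F(0) = (-3/8 + 3*pi**2/64) - (0) = -3/8 + 3*pi**2/64.

-3/8 + 3*pi**2/64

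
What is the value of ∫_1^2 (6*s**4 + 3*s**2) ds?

221/5

By the power rule, an antiderivative is F(s) = 6*s**5/5 + s**3.
Then F(2) - F(1) = (232/5) - (11/5) = 221/5.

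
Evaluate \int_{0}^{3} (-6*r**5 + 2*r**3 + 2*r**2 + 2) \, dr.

By the power rule, an antiderivative is F(r) = -r**6 + r**4/2 + 2*r**3/3 + 2*r.
Then F(3) - F(0) = (-1329/2) - (0) = -1329/2.

-1329/2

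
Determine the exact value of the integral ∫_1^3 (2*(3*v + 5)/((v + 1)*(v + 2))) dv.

-2*log(3) + 4*log(2) + 2*log(5)

Factor the denominator: v**2 + 3*v + 2 = (v + 2)(v + 1).
Partial fractions: 2*(3*v + 5)/((v + 1)*(v + 2)) = 2/(v + 2) + 4/(v + 1).
An antiderivative is F(v) = 4*log(v + 1) + 2*log(v + 2).
Then F(3) - F(1) = (2*log(5) + 8*log(2)) - (2*log(3) + 4*log(2)) = -2*log(3) + 4*log(2) + 2*log(5).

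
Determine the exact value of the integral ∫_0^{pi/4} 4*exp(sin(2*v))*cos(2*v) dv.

-2 + 2*E

Let u = sin(2*v), so du = 2*cos(2*v) dv. When v = 0, u = 0; when v = pi/4, u = 1.
The integral becomes 2·∫ exp(u) du from 0 to 1, with antiderivative 2*exp(u).
Back in v: F(v) = 2*exp(sin(2*v)).
Then F(pi/4) - F(0) = (2*E) - (2) = -2 + 2*E.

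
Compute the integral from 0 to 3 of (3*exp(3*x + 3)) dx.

-exp(3) + exp(12)

Let u = 3*x + 3, so du = 3 dx. When x = 0, u = 3; when x = 3, u = 12.
The integral becomes ∫ exp(u) du from 3 to 12, with antiderivative exp(u).
Back in x: F(x) = exp(3*x + 3).
Then F(3) - F(0) = (exp(12)) - (exp(3)) = -exp(3) + exp(12).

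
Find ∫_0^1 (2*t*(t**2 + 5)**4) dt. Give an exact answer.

4651/5

Let u = t**2 + 5, so du = 2*t dt. When t = 0, u = 5; when t = 1, u = 6.
The integral becomes ∫ u**4 du from 5 to 6, with antiderivative u**5/5.
Back in t: F(t) = (t**2 + 5)**5/5.
Then F(1) - F(0) = (7776/5) - (625) = 4651/5.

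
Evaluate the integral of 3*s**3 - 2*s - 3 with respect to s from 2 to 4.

162

By the power rule, an antiderivative is F(s) = 3*s**4/4 - s**2 - 3*s.
Then F(4) - F(2) = (164) - (2) = 162.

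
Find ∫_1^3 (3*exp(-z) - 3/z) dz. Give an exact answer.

An antiderivative is F(z) = -3*log(z) - 3*exp(-z).
Then F(3) - F(1) = (-3*log(3) - 3*exp(-3)) - (-3*exp(-1)) = -3*log(3) - 3*exp(-3) + 3*exp(-1).

-3*log(3) - 3*exp(-3) + 3*exp(-1)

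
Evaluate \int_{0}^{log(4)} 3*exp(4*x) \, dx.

Let u = exp(x), so du = exp(x) dx. When x = 0, u = 1; when x = log(4), u = 4.
The integral becomes 3·∫ u**3 du from 1 to 4, with antiderivative 3*u**4/4.
Back in x: F(x) = 3*exp(4*x)/4.
Then F(log(4)) - F(0) = (192) - (3/4) = 765/4.

765/4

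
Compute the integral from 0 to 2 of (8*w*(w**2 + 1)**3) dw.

Let u = w**2 + 1, so du = 2*w dw. When w = 0, u = 1; when w = 2, u = 5.
The integral becomes 4·∫ u**3 du from 1 to 5, with antiderivative u**4.
Back in w: F(w) = (w**2 + 1)**4.
Then F(2) - F(0) = (625) - (1) = 624.

624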